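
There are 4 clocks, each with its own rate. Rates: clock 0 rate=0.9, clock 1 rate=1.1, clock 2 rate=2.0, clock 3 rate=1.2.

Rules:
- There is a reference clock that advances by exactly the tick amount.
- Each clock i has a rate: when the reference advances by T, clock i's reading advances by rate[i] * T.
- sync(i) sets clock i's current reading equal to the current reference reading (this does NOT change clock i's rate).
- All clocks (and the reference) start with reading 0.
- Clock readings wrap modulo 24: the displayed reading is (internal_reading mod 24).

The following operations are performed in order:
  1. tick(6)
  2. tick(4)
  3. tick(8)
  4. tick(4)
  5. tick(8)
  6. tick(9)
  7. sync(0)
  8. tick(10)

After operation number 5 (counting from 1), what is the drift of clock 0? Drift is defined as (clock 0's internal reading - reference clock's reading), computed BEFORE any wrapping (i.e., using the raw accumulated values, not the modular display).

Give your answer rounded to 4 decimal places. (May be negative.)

After op 1 tick(6): ref=6.0000 raw=[5.4000 6.6000 12.0000 7.2000]
After op 2 tick(4): ref=10.0000 raw=[9.0000 11.0000 20.0000 12.0000]
After op 3 tick(8): ref=18.0000 raw=[16.2000 19.8000 36.0000 21.6000]
After op 4 tick(4): ref=22.0000 raw=[19.8000 24.2000 44.0000 26.4000]
After op 5 tick(8): ref=30.0000 raw=[27.0000 33.0000 60.0000 36.0000]
Drift of clock 0 after op 5: 27.0000 - 30.0000 = -3.0000

Answer: -3.0000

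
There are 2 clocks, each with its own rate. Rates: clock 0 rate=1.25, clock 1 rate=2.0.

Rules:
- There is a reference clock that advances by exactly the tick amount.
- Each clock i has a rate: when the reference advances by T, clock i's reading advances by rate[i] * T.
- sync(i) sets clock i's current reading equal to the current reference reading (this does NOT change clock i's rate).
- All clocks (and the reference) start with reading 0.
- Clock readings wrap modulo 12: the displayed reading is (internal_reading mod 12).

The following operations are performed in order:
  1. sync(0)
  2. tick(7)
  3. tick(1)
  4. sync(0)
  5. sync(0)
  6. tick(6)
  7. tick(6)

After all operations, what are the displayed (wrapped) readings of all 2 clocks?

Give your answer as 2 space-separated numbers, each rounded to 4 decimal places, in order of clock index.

After op 1 sync(0): ref=0.0000 raw=[0.0000 0.0000]
After op 2 tick(7): ref=7.0000 raw=[8.7500 14.0000]
After op 3 tick(1): ref=8.0000 raw=[10.0000 16.0000]
After op 4 sync(0): ref=8.0000 raw=[8.0000 16.0000]
After op 5 sync(0): ref=8.0000 raw=[8.0000 16.0000]
After op 6 tick(6): ref=14.0000 raw=[15.5000 28.0000]
After op 7 tick(6): ref=20.0000 raw=[23.0000 40.0000]
Wrap final raw readings (mod 12): 23.0000 mod 12 = 11.0000; 40.0000 mod 12 = 4.0000

Answer: 11.0000 4.0000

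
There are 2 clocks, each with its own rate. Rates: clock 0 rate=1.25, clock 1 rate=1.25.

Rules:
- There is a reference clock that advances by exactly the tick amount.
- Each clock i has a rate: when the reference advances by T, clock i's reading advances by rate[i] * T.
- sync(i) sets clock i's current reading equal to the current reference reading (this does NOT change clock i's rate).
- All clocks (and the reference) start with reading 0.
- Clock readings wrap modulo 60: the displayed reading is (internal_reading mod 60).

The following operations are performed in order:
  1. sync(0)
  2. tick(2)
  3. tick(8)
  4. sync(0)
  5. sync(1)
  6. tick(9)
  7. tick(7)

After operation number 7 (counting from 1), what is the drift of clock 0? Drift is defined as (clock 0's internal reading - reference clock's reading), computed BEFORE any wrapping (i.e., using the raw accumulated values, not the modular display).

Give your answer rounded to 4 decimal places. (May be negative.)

After op 1 sync(0): ref=0.0000 raw=[0.0000 0.0000]
After op 2 tick(2): ref=2.0000 raw=[2.5000 2.5000]
After op 3 tick(8): ref=10.0000 raw=[12.5000 12.5000]
After op 4 sync(0): ref=10.0000 raw=[10.0000 12.5000]
After op 5 sync(1): ref=10.0000 raw=[10.0000 10.0000]
After op 6 tick(9): ref=19.0000 raw=[21.2500 21.2500]
After op 7 tick(7): ref=26.0000 raw=[30.0000 30.0000]
Drift of clock 0 after op 7: 30.0000 - 26.0000 = 4.0000

Answer: 4.0000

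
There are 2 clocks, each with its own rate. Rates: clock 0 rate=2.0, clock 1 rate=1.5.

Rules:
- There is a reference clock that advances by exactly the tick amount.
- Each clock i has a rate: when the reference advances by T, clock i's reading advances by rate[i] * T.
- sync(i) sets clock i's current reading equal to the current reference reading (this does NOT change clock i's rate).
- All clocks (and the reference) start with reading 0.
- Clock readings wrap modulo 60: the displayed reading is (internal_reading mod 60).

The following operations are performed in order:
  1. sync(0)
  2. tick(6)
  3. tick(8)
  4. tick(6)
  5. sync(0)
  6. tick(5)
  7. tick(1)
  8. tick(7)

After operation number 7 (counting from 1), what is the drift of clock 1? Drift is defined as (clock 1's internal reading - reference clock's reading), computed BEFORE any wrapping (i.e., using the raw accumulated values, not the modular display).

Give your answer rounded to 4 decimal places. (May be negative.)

After op 1 sync(0): ref=0.0000 raw=[0.0000 0.0000]
After op 2 tick(6): ref=6.0000 raw=[12.0000 9.0000]
After op 3 tick(8): ref=14.0000 raw=[28.0000 21.0000]
After op 4 tick(6): ref=20.0000 raw=[40.0000 30.0000]
After op 5 sync(0): ref=20.0000 raw=[20.0000 30.0000]
After op 6 tick(5): ref=25.0000 raw=[30.0000 37.5000]
After op 7 tick(1): ref=26.0000 raw=[32.0000 39.0000]
Drift of clock 1 after op 7: 39.0000 - 26.0000 = 13.0000

Answer: 13.0000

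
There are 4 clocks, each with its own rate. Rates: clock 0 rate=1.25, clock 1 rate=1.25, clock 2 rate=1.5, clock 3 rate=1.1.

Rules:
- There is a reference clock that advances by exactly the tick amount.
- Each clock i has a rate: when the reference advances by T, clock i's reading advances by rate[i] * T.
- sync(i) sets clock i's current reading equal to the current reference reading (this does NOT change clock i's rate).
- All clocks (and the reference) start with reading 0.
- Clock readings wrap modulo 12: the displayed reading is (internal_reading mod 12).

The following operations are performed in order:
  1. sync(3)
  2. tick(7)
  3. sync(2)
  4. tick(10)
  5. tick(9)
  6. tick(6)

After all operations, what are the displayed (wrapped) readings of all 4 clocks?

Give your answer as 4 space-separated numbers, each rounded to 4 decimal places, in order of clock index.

Answer: 4.0000 4.0000 8.5000 11.2000

Derivation:
After op 1 sync(3): ref=0.0000 raw=[0.0000 0.0000 0.0000 0.0000]
After op 2 tick(7): ref=7.0000 raw=[8.7500 8.7500 10.5000 7.7000]
After op 3 sync(2): ref=7.0000 raw=[8.7500 8.7500 7.0000 7.7000]
After op 4 tick(10): ref=17.0000 raw=[21.2500 21.2500 22.0000 18.7000]
After op 5 tick(9): ref=26.0000 raw=[32.5000 32.5000 35.5000 28.6000]
After op 6 tick(6): ref=32.0000 raw=[40.0000 40.0000 44.5000 35.2000]
Wrap final raw readings (mod 12): 40.0000 mod 12 = 4.0000; 40.0000 mod 12 = 4.0000; 44.5000 mod 12 = 8.5000; 35.2000 mod 12 = 11.2000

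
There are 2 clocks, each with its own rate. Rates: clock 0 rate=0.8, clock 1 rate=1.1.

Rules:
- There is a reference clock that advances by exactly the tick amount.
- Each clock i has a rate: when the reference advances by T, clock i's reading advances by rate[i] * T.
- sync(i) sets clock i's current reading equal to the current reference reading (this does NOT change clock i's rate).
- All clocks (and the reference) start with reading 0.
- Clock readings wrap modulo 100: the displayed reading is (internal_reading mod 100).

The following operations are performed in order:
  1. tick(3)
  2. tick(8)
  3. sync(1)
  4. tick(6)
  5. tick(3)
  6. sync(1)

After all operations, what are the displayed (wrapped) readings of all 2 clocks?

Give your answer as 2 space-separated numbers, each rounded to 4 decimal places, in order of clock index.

After op 1 tick(3): ref=3.0000 raw=[2.4000 3.3000]
After op 2 tick(8): ref=11.0000 raw=[8.8000 12.1000]
After op 3 sync(1): ref=11.0000 raw=[8.8000 11.0000]
After op 4 tick(6): ref=17.0000 raw=[13.6000 17.6000]
After op 5 tick(3): ref=20.0000 raw=[16.0000 20.9000]
After op 6 sync(1): ref=20.0000 raw=[16.0000 20.0000]
Wrap final raw readings (mod 100): 16.0000 mod 100 = 16.0000; 20.0000 mod 100 = 20.0000

Answer: 16.0000 20.0000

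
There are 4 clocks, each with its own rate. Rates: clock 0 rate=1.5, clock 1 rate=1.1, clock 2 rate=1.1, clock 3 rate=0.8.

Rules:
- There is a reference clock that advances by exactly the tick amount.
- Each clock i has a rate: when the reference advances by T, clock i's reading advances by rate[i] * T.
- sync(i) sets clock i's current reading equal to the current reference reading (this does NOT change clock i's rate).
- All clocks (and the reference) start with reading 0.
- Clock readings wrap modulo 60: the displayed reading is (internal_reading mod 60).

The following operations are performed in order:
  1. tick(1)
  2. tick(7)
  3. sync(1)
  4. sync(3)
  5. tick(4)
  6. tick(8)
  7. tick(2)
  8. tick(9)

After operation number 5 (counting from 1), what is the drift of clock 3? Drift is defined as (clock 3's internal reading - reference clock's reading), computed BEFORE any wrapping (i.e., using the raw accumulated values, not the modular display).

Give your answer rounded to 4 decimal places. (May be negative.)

After op 1 tick(1): ref=1.0000 raw=[1.5000 1.1000 1.1000 0.8000]
After op 2 tick(7): ref=8.0000 raw=[12.0000 8.8000 8.8000 6.4000]
After op 3 sync(1): ref=8.0000 raw=[12.0000 8.0000 8.8000 6.4000]
After op 4 sync(3): ref=8.0000 raw=[12.0000 8.0000 8.8000 8.0000]
After op 5 tick(4): ref=12.0000 raw=[18.0000 12.4000 13.2000 11.2000]
Drift of clock 3 after op 5: 11.2000 - 12.0000 = -0.8000

Answer: -0.8000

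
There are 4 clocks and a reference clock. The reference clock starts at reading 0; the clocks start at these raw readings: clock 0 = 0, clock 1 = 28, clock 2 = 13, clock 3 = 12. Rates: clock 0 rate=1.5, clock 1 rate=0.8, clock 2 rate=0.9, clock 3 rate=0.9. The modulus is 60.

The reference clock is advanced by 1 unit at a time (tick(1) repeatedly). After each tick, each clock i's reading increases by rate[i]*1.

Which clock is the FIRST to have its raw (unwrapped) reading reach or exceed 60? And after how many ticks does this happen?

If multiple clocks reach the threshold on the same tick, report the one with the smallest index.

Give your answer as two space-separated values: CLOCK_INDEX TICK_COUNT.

clock 0: start=0, rate=1.5, needs 60-0 = 60; ticks = ceil(60/1.5) = ceil(40.0000) = 40; reading at tick 40 = 0 + 1.5*40 = 60.0000
clock 1: start=28, rate=0.8, needs 60-28 = 32; ticks = ceil(32/0.8) = ceil(40.0000) = 40; reading at tick 40 = 28 + 0.8*40 = 60.0000
clock 2: start=13, rate=0.9, needs 60-13 = 47; ticks = ceil(47/0.9) = ceil(52.2222) = 53; reading at tick 53 = 13 + 0.9*53 = 60.7000
clock 3: start=12, rate=0.9, needs 60-12 = 48; ticks = ceil(48/0.9) = ceil(53.3333) = 54; reading at tick 54 = 12 + 0.9*54 = 60.6000
Minimum tick count = 40; winners = [0, 1]; smallest index = 0

Answer: 0 40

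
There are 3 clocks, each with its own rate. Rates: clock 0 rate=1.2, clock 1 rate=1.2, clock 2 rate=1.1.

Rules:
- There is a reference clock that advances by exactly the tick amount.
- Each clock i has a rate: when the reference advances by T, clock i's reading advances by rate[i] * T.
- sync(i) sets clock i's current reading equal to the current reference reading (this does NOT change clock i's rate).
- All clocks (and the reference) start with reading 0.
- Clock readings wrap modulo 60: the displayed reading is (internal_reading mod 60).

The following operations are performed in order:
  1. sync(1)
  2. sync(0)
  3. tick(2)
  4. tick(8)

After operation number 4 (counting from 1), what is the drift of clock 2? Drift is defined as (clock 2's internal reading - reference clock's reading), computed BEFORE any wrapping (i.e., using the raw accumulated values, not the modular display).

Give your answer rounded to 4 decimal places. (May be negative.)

Answer: 1.0000

Derivation:
After op 1 sync(1): ref=0.0000 raw=[0.0000 0.0000 0.0000]
After op 2 sync(0): ref=0.0000 raw=[0.0000 0.0000 0.0000]
After op 3 tick(2): ref=2.0000 raw=[2.4000 2.4000 2.2000]
After op 4 tick(8): ref=10.0000 raw=[12.0000 12.0000 11.0000]
Drift of clock 2 after op 4: 11.0000 - 10.0000 = 1.0000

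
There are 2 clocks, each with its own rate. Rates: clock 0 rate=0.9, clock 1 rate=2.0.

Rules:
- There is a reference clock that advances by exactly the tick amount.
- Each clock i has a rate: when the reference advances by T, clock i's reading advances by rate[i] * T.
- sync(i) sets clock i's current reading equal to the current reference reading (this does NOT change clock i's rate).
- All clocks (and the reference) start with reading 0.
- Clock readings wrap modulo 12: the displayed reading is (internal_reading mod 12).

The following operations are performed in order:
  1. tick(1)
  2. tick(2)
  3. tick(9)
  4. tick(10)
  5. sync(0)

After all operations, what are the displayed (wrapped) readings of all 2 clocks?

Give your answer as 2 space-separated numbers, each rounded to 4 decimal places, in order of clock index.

After op 1 tick(1): ref=1.0000 raw=[0.9000 2.0000]
After op 2 tick(2): ref=3.0000 raw=[2.7000 6.0000]
After op 3 tick(9): ref=12.0000 raw=[10.8000 24.0000]
After op 4 tick(10): ref=22.0000 raw=[19.8000 44.0000]
After op 5 sync(0): ref=22.0000 raw=[22.0000 44.0000]
Wrap final raw readings (mod 12): 22.0000 mod 12 = 10.0000; 44.0000 mod 12 = 8.0000

Answer: 10.0000 8.0000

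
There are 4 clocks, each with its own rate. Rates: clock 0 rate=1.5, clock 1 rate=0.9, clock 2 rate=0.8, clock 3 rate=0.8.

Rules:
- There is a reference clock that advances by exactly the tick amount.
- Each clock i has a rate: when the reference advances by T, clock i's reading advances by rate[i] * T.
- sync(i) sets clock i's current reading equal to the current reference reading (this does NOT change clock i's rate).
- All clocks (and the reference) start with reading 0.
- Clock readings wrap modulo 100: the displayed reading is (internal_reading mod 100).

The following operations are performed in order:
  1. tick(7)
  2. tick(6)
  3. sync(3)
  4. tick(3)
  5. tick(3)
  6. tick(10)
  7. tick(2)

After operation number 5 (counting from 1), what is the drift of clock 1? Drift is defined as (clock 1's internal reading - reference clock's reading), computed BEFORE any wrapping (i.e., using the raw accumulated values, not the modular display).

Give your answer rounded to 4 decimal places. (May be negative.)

Answer: -1.9000

Derivation:
After op 1 tick(7): ref=7.0000 raw=[10.5000 6.3000 5.6000 5.6000]
After op 2 tick(6): ref=13.0000 raw=[19.5000 11.7000 10.4000 10.4000]
After op 3 sync(3): ref=13.0000 raw=[19.5000 11.7000 10.4000 13.0000]
After op 4 tick(3): ref=16.0000 raw=[24.0000 14.4000 12.8000 15.4000]
After op 5 tick(3): ref=19.0000 raw=[28.5000 17.1000 15.2000 17.8000]
Drift of clock 1 after op 5: 17.1000 - 19.0000 = -1.9000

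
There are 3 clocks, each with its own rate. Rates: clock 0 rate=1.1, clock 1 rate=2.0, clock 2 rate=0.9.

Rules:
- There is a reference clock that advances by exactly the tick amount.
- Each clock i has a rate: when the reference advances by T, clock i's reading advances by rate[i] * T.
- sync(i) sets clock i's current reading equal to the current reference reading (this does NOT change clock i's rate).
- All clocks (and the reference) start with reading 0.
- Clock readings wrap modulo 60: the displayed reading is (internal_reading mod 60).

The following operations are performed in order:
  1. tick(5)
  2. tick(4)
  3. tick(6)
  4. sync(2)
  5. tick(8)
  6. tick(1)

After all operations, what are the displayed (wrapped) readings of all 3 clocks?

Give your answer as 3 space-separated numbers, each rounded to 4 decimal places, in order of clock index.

After op 1 tick(5): ref=5.0000 raw=[5.5000 10.0000 4.5000]
After op 2 tick(4): ref=9.0000 raw=[9.9000 18.0000 8.1000]
After op 3 tick(6): ref=15.0000 raw=[16.5000 30.0000 13.5000]
After op 4 sync(2): ref=15.0000 raw=[16.5000 30.0000 15.0000]
After op 5 tick(8): ref=23.0000 raw=[25.3000 46.0000 22.2000]
After op 6 tick(1): ref=24.0000 raw=[26.4000 48.0000 23.1000]
Wrap final raw readings (mod 60): 26.4000 mod 60 = 26.4000; 48.0000 mod 60 = 48.0000; 23.1000 mod 60 = 23.1000

Answer: 26.4000 48.0000 23.1000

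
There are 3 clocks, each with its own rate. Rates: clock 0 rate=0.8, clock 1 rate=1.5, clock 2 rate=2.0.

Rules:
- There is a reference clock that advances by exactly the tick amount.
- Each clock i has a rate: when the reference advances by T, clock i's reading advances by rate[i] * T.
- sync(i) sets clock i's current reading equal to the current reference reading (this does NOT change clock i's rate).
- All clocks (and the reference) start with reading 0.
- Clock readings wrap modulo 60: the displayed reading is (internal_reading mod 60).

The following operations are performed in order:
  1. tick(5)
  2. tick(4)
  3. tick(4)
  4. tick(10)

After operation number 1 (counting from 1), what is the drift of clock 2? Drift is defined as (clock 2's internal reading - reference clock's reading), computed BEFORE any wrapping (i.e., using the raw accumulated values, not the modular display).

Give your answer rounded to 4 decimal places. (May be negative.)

Answer: 5.0000

Derivation:
After op 1 tick(5): ref=5.0000 raw=[4.0000 7.5000 10.0000]
Drift of clock 2 after op 1: 10.0000 - 5.0000 = 5.0000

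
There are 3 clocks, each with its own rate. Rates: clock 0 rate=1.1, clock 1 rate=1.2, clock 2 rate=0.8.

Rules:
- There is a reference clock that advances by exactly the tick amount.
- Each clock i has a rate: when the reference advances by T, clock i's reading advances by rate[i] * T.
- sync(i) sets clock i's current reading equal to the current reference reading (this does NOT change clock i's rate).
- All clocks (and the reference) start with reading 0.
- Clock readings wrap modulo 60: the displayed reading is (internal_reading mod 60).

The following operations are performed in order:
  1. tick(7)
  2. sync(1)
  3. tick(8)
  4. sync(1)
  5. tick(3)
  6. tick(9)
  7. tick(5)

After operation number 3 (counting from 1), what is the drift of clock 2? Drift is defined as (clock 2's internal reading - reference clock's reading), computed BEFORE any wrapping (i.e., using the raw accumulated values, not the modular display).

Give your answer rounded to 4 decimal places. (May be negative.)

Answer: -3.0000

Derivation:
After op 1 tick(7): ref=7.0000 raw=[7.7000 8.4000 5.6000]
After op 2 sync(1): ref=7.0000 raw=[7.7000 7.0000 5.6000]
After op 3 tick(8): ref=15.0000 raw=[16.5000 16.6000 12.0000]
Drift of clock 2 after op 3: 12.0000 - 15.0000 = -3.0000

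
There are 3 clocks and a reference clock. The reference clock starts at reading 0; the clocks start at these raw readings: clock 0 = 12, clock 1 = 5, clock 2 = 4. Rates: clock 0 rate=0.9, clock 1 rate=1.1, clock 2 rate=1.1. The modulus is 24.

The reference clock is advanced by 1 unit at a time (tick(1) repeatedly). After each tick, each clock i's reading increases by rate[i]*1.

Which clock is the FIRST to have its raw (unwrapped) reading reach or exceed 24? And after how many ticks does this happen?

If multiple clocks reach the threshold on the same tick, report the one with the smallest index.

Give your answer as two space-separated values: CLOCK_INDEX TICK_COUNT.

Answer: 0 14

Derivation:
clock 0: start=12, rate=0.9, needs 24-12 = 12; ticks = ceil(12/0.9) = ceil(13.3333) = 14; reading at tick 14 = 12 + 0.9*14 = 24.6000
clock 1: start=5, rate=1.1, needs 24-5 = 19; ticks = ceil(19/1.1) = ceil(17.2727) = 18; reading at tick 18 = 5 + 1.1*18 = 24.8000
clock 2: start=4, rate=1.1, needs 24-4 = 20; ticks = ceil(20/1.1) = ceil(18.1818) = 19; reading at tick 19 = 4 + 1.1*19 = 24.9000
Minimum tick count = 14; winners = [0]; smallest index = 0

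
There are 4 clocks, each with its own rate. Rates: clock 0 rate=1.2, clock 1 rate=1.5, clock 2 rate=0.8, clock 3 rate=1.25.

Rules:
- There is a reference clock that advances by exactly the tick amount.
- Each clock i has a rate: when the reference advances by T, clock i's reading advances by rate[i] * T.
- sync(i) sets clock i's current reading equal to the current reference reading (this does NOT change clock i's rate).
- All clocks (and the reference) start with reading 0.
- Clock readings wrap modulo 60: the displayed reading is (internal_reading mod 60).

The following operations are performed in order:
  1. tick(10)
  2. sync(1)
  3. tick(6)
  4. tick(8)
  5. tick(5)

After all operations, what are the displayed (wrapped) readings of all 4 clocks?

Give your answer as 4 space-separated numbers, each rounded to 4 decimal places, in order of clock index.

After op 1 tick(10): ref=10.0000 raw=[12.0000 15.0000 8.0000 12.5000]
After op 2 sync(1): ref=10.0000 raw=[12.0000 10.0000 8.0000 12.5000]
After op 3 tick(6): ref=16.0000 raw=[19.2000 19.0000 12.8000 20.0000]
After op 4 tick(8): ref=24.0000 raw=[28.8000 31.0000 19.2000 30.0000]
After op 5 tick(5): ref=29.0000 raw=[34.8000 38.5000 23.2000 36.2500]
Wrap final raw readings (mod 60): 34.8000 mod 60 = 34.8000; 38.5000 mod 60 = 38.5000; 23.2000 mod 60 = 23.2000; 36.2500 mod 60 = 36.2500

Answer: 34.8000 38.5000 23.2000 36.2500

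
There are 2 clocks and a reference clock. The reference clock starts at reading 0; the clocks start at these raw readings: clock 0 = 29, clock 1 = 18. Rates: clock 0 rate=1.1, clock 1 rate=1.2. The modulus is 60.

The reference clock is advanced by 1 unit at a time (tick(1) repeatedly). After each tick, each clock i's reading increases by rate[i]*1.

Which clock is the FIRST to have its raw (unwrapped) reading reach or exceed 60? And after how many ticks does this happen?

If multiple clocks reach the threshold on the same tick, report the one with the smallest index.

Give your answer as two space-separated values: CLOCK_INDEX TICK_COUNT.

clock 0: start=29, rate=1.1, needs 60-29 = 31; ticks = ceil(31/1.1) = ceil(28.1818) = 29; reading at tick 29 = 29 + 1.1*29 = 60.9000
clock 1: start=18, rate=1.2, needs 60-18 = 42; ticks = ceil(42/1.2) = ceil(35.0000) = 35; reading at tick 35 = 18 + 1.2*35 = 60.0000
Minimum tick count = 29; winners = [0]; smallest index = 0

Answer: 0 29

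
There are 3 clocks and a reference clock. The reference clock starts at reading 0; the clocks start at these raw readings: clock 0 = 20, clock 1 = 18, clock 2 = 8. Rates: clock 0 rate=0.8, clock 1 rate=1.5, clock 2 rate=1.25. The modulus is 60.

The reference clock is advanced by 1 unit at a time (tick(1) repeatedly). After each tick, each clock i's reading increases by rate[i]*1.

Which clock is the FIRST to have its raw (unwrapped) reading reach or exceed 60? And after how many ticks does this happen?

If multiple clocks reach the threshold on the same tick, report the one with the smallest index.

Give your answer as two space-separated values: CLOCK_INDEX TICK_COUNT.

clock 0: start=20, rate=0.8, needs 60-20 = 40; ticks = ceil(40/0.8) = ceil(50.0000) = 50; reading at tick 50 = 20 + 0.8*50 = 60.0000
clock 1: start=18, rate=1.5, needs 60-18 = 42; ticks = ceil(42/1.5) = ceil(28.0000) = 28; reading at tick 28 = 18 + 1.5*28 = 60.0000
clock 2: start=8, rate=1.25, needs 60-8 = 52; ticks = ceil(52/1.25) = ceil(41.6000) = 42; reading at tick 42 = 8 + 1.25*42 = 60.5000
Minimum tick count = 28; winners = [1]; smallest index = 1

Answer: 1 28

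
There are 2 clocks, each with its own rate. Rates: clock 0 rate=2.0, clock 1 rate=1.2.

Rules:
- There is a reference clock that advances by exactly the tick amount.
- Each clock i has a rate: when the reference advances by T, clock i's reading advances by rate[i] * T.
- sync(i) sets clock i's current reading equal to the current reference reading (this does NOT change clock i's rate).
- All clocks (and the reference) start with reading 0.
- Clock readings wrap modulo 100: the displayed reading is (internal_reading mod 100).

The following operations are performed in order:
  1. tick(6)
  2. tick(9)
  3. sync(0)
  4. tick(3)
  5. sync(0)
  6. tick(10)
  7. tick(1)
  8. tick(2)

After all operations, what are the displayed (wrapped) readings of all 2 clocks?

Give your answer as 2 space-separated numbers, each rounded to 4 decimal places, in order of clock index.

After op 1 tick(6): ref=6.0000 raw=[12.0000 7.2000]
After op 2 tick(9): ref=15.0000 raw=[30.0000 18.0000]
After op 3 sync(0): ref=15.0000 raw=[15.0000 18.0000]
After op 4 tick(3): ref=18.0000 raw=[21.0000 21.6000]
After op 5 sync(0): ref=18.0000 raw=[18.0000 21.6000]
After op 6 tick(10): ref=28.0000 raw=[38.0000 33.6000]
After op 7 tick(1): ref=29.0000 raw=[40.0000 34.8000]
After op 8 tick(2): ref=31.0000 raw=[44.0000 37.2000]
Wrap final raw readings (mod 100): 44.0000 mod 100 = 44.0000; 37.2000 mod 100 = 37.2000

Answer: 44.0000 37.2000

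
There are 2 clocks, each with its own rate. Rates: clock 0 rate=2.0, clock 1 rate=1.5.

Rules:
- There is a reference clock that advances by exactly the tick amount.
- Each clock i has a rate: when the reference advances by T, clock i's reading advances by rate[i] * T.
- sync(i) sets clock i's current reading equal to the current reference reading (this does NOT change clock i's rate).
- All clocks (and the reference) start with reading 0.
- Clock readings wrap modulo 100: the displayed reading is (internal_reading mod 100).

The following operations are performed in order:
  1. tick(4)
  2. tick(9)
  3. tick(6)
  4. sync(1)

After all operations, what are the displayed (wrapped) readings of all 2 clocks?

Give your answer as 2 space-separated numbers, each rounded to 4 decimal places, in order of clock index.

Answer: 38.0000 19.0000

Derivation:
After op 1 tick(4): ref=4.0000 raw=[8.0000 6.0000]
After op 2 tick(9): ref=13.0000 raw=[26.0000 19.5000]
After op 3 tick(6): ref=19.0000 raw=[38.0000 28.5000]
After op 4 sync(1): ref=19.0000 raw=[38.0000 19.0000]
Wrap final raw readings (mod 100): 38.0000 mod 100 = 38.0000; 19.0000 mod 100 = 19.0000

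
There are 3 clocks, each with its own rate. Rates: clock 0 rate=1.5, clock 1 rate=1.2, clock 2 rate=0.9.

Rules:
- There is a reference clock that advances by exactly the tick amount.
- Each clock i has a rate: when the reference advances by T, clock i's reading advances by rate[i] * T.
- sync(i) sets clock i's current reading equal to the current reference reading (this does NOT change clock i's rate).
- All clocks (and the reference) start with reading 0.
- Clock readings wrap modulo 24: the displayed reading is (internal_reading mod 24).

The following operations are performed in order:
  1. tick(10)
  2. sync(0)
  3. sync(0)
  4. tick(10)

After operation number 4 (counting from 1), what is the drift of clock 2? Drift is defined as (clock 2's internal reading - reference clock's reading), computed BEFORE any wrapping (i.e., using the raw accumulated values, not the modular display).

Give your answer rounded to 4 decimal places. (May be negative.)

After op 1 tick(10): ref=10.0000 raw=[15.0000 12.0000 9.0000]
After op 2 sync(0): ref=10.0000 raw=[10.0000 12.0000 9.0000]
After op 3 sync(0): ref=10.0000 raw=[10.0000 12.0000 9.0000]
After op 4 tick(10): ref=20.0000 raw=[25.0000 24.0000 18.0000]
Drift of clock 2 after op 4: 18.0000 - 20.0000 = -2.0000

Answer: -2.0000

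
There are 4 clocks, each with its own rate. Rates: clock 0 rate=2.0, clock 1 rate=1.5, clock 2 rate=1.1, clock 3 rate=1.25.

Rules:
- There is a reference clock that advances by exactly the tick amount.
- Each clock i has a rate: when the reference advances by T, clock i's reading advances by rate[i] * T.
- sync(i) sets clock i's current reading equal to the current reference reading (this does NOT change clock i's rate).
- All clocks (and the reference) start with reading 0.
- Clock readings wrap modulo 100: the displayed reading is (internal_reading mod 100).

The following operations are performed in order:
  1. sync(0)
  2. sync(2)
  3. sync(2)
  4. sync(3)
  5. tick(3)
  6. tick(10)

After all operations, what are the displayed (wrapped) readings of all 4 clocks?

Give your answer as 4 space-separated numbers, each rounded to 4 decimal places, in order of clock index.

Answer: 26.0000 19.5000 14.3000 16.2500

Derivation:
After op 1 sync(0): ref=0.0000 raw=[0.0000 0.0000 0.0000 0.0000]
After op 2 sync(2): ref=0.0000 raw=[0.0000 0.0000 0.0000 0.0000]
After op 3 sync(2): ref=0.0000 raw=[0.0000 0.0000 0.0000 0.0000]
After op 4 sync(3): ref=0.0000 raw=[0.0000 0.0000 0.0000 0.0000]
After op 5 tick(3): ref=3.0000 raw=[6.0000 4.5000 3.3000 3.7500]
After op 6 tick(10): ref=13.0000 raw=[26.0000 19.5000 14.3000 16.2500]
Wrap final raw readings (mod 100): 26.0000 mod 100 = 26.0000; 19.5000 mod 100 = 19.5000; 14.3000 mod 100 = 14.3000; 16.2500 mod 100 = 16.2500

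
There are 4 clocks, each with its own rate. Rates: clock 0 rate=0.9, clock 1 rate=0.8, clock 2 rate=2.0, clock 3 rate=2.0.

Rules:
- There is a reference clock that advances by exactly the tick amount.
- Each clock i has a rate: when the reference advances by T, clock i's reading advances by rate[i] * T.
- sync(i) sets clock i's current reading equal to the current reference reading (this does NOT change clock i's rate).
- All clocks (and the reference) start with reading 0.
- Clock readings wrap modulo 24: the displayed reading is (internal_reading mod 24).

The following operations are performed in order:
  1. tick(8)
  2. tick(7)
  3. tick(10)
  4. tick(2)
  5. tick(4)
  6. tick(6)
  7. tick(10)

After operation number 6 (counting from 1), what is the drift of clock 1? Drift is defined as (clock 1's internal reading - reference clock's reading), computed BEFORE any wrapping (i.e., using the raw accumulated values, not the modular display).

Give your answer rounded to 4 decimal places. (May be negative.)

After op 1 tick(8): ref=8.0000 raw=[7.2000 6.4000 16.0000 16.0000]
After op 2 tick(7): ref=15.0000 raw=[13.5000 12.0000 30.0000 30.0000]
After op 3 tick(10): ref=25.0000 raw=[22.5000 20.0000 50.0000 50.0000]
After op 4 tick(2): ref=27.0000 raw=[24.3000 21.6000 54.0000 54.0000]
After op 5 tick(4): ref=31.0000 raw=[27.9000 24.8000 62.0000 62.0000]
After op 6 tick(6): ref=37.0000 raw=[33.3000 29.6000 74.0000 74.0000]
Drift of clock 1 after op 6: 29.6000 - 37.0000 = -7.4000

Answer: -7.4000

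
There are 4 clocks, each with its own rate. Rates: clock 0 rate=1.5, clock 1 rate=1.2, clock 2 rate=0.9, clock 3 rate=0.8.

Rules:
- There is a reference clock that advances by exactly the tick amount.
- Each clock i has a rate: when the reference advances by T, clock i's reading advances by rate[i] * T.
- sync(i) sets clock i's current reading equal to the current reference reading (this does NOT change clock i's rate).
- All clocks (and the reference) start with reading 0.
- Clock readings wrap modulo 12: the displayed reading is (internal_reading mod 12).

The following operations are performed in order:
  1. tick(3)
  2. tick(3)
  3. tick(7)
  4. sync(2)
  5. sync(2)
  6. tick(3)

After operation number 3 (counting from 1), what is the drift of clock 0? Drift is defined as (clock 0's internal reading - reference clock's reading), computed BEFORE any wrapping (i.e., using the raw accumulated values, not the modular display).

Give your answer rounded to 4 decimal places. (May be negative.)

After op 1 tick(3): ref=3.0000 raw=[4.5000 3.6000 2.7000 2.4000]
After op 2 tick(3): ref=6.0000 raw=[9.0000 7.2000 5.4000 4.8000]
After op 3 tick(7): ref=13.0000 raw=[19.5000 15.6000 11.7000 10.4000]
Drift of clock 0 after op 3: 19.5000 - 13.0000 = 6.5000

Answer: 6.5000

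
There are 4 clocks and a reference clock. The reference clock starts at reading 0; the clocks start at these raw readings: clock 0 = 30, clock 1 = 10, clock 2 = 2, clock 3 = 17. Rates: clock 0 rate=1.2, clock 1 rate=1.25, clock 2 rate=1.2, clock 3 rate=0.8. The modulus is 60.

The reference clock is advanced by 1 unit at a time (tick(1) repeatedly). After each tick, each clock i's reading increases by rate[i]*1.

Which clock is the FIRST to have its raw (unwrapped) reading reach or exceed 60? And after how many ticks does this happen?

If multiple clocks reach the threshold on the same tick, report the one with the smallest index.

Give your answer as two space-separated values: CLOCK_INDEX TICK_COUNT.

Answer: 0 25

Derivation:
clock 0: start=30, rate=1.2, needs 60-30 = 30; ticks = ceil(30/1.2) = ceil(25.0000) = 25; reading at tick 25 = 30 + 1.2*25 = 60.0000
clock 1: start=10, rate=1.25, needs 60-10 = 50; ticks = ceil(50/1.25) = ceil(40.0000) = 40; reading at tick 40 = 10 + 1.25*40 = 60.0000
clock 2: start=2, rate=1.2, needs 60-2 = 58; ticks = ceil(58/1.2) = ceil(48.3333) = 49; reading at tick 49 = 2 + 1.2*49 = 60.8000
clock 3: start=17, rate=0.8, needs 60-17 = 43; ticks = ceil(43/0.8) = ceil(53.7500) = 54; reading at tick 54 = 17 + 0.8*54 = 60.2000
Minimum tick count = 25; winners = [0]; smallest index = 0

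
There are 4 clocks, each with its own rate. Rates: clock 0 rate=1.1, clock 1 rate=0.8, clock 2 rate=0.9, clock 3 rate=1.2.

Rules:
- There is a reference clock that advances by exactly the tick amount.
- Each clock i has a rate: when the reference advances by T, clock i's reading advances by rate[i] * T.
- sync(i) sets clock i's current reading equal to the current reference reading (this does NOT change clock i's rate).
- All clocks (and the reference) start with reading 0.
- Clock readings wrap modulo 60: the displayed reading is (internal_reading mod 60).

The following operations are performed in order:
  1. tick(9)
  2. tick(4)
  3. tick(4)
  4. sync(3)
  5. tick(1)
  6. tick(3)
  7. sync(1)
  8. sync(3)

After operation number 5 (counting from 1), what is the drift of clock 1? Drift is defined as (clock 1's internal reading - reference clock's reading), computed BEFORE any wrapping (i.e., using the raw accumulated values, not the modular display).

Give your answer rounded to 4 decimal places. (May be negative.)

After op 1 tick(9): ref=9.0000 raw=[9.9000 7.2000 8.1000 10.8000]
After op 2 tick(4): ref=13.0000 raw=[14.3000 10.4000 11.7000 15.6000]
After op 3 tick(4): ref=17.0000 raw=[18.7000 13.6000 15.3000 20.4000]
After op 4 sync(3): ref=17.0000 raw=[18.7000 13.6000 15.3000 17.0000]
After op 5 tick(1): ref=18.0000 raw=[19.8000 14.4000 16.2000 18.2000]
Drift of clock 1 after op 5: 14.4000 - 18.0000 = -3.6000

Answer: -3.6000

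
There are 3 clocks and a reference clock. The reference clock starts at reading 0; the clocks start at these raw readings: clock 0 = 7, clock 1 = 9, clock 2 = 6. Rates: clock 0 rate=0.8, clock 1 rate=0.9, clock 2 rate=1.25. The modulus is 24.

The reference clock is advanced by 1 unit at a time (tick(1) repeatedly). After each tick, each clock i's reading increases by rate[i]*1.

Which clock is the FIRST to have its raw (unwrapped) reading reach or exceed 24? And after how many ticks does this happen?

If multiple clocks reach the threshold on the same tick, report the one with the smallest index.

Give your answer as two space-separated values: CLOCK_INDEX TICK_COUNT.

clock 0: start=7, rate=0.8, needs 24-7 = 17; ticks = ceil(17/0.8) = ceil(21.2500) = 22; reading at tick 22 = 7 + 0.8*22 = 24.6000
clock 1: start=9, rate=0.9, needs 24-9 = 15; ticks = ceil(15/0.9) = ceil(16.6667) = 17; reading at tick 17 = 9 + 0.9*17 = 24.3000
clock 2: start=6, rate=1.25, needs 24-6 = 18; ticks = ceil(18/1.25) = ceil(14.4000) = 15; reading at tick 15 = 6 + 1.25*15 = 24.7500
Minimum tick count = 15; winners = [2]; smallest index = 2

Answer: 2 15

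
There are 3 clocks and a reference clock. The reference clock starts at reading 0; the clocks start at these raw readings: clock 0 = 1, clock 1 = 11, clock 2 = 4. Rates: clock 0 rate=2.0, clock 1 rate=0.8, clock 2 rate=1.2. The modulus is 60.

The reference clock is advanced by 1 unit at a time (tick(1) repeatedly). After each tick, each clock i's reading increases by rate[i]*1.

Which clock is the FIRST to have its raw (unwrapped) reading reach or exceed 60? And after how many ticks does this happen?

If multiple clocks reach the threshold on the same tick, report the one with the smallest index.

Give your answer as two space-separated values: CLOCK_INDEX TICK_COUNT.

Answer: 0 30

Derivation:
clock 0: start=1, rate=2.0, needs 60-1 = 59; ticks = ceil(59/2.0) = ceil(29.5000) = 30; reading at tick 30 = 1 + 2.0*30 = 61.0000
clock 1: start=11, rate=0.8, needs 60-11 = 49; ticks = ceil(49/0.8) = ceil(61.2500) = 62; reading at tick 62 = 11 + 0.8*62 = 60.6000
clock 2: start=4, rate=1.2, needs 60-4 = 56; ticks = ceil(56/1.2) = ceil(46.6667) = 47; reading at tick 47 = 4 + 1.2*47 = 60.4000
Minimum tick count = 30; winners = [0]; smallest index = 0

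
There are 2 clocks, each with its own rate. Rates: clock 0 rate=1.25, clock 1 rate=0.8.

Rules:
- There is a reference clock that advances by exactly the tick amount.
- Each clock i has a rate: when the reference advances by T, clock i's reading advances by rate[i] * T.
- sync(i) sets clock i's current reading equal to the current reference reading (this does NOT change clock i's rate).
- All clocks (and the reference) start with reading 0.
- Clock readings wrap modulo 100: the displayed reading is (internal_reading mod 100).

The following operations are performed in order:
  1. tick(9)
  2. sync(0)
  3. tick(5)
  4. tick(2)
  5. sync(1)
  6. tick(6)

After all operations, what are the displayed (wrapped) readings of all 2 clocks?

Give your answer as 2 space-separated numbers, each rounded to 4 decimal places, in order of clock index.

Answer: 25.2500 20.8000

Derivation:
After op 1 tick(9): ref=9.0000 raw=[11.2500 7.2000]
After op 2 sync(0): ref=9.0000 raw=[9.0000 7.2000]
After op 3 tick(5): ref=14.0000 raw=[15.2500 11.2000]
After op 4 tick(2): ref=16.0000 raw=[17.7500 12.8000]
After op 5 sync(1): ref=16.0000 raw=[17.7500 16.0000]
After op 6 tick(6): ref=22.0000 raw=[25.2500 20.8000]
Wrap final raw readings (mod 100): 25.2500 mod 100 = 25.2500; 20.8000 mod 100 = 20.8000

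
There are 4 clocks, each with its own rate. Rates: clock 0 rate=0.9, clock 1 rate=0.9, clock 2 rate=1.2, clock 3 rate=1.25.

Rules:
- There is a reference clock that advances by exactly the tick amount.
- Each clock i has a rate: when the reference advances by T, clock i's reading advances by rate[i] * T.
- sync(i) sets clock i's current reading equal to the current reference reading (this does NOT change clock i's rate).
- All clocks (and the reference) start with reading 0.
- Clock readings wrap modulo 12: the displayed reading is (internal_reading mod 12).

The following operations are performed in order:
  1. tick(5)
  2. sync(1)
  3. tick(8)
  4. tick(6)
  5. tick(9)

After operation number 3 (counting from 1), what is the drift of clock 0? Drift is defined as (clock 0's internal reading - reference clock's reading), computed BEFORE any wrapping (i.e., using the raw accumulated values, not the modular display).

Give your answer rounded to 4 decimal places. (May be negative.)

Answer: -1.3000

Derivation:
After op 1 tick(5): ref=5.0000 raw=[4.5000 4.5000 6.0000 6.2500]
After op 2 sync(1): ref=5.0000 raw=[4.5000 5.0000 6.0000 6.2500]
After op 3 tick(8): ref=13.0000 raw=[11.7000 12.2000 15.6000 16.2500]
Drift of clock 0 after op 3: 11.7000 - 13.0000 = -1.3000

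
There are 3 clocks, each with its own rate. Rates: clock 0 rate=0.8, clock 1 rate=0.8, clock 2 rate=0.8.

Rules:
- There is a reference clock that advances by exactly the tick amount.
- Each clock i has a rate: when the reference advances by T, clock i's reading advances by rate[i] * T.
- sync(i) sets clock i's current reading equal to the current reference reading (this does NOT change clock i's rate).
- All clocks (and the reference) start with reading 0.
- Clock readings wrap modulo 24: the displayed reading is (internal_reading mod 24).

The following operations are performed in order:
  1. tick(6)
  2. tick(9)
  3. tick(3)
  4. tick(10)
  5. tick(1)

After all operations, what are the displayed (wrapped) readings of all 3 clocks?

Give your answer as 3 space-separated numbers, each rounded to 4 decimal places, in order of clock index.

After op 1 tick(6): ref=6.0000 raw=[4.8000 4.8000 4.8000]
After op 2 tick(9): ref=15.0000 raw=[12.0000 12.0000 12.0000]
After op 3 tick(3): ref=18.0000 raw=[14.4000 14.4000 14.4000]
After op 4 tick(10): ref=28.0000 raw=[22.4000 22.4000 22.4000]
After op 5 tick(1): ref=29.0000 raw=[23.2000 23.2000 23.2000]
Wrap final raw readings (mod 24): 23.2000 mod 24 = 23.2000; 23.2000 mod 24 = 23.2000; 23.2000 mod 24 = 23.2000

Answer: 23.2000 23.2000 23.2000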